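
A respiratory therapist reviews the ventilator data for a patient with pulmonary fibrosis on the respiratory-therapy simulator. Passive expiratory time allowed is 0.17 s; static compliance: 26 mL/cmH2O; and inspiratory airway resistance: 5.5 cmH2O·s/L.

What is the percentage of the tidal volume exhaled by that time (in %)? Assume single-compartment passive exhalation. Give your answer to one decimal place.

69.5

τ = R × C = 5.5 × 26 mL/cmH2O = 5.5 × 0.026 L/cmH2O = 0.143 s.
Passive exhalation: V(t)/V₀ = e^(−t/τ) = e^(−0.17/0.143) = 0.3046.
Fraction exhaled = 1 − 0.3046 = 0.6954 → 69.54%.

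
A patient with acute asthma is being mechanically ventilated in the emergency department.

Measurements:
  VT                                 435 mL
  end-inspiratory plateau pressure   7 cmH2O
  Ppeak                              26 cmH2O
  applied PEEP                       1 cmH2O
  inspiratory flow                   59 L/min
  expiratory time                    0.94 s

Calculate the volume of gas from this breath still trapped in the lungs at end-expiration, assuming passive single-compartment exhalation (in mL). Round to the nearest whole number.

222

Flow: 59 L/min ÷ 60 = 0.9833 L/s.
R = (PIP − Pplat)/V̇ = (26 − 7) / 0.9833 = 19.0/0.9833 = 19.323 cmH2O·s/L.
C = Vt/(Pplat − PEEP) = 435.0 / (7 − 1) = 435.0/6.0 = 72.5 mL/cmH2O.
τ = R × C = 19.323 × 0.0725 L/cmH2O = 1.401 s.
Fraction remaining = e^(−Te/τ) = e^(−0.94/1.401) = 0.5112.
Trapped volume = 435.0 × 0.5112 = 222.37 mL.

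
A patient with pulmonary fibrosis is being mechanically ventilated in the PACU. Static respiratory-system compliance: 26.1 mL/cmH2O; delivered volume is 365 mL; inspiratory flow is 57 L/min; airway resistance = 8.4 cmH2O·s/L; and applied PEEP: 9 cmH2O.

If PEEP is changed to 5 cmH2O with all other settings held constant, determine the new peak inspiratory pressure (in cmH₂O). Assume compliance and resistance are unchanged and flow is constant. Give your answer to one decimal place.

Flow: 57 L/min ÷ 60 = 0.95 L/s.
PIP = Vt/C + R·V̇ + PEEP (constant-flow equation of motion).
Only the baseline term changes: ΔPIP = ΔPEEP = 5 − 9 = -4.0 cmH2O.
Original PIP = 365/26.1 + 8.4×0.95 + 9 = 30.965 cmH2O; new PIP = 30.965 + (-4.0) = 26.965 cmH2O.

27.0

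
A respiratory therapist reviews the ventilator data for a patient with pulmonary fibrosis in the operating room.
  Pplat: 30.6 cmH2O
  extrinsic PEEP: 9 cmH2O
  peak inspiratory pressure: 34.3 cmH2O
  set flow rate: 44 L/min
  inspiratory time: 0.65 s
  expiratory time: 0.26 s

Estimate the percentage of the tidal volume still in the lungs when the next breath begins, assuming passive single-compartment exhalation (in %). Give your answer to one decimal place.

9.7

Flow: 44 L/min ÷ 60 = 0.7333 L/s.
Vt = flow × Ti = 0.7333 L/s × 0.65 s × 1000 mL/L = 476.65 mL.
R = (PIP − Pplat)/V̇ = (34.3 − 30.6) / 0.7333 = 3.7/0.7333 = 5.046 cmH2O·s/L.
C = Vt/(Pplat − PEEP) = 476.65 / (30.6 − 9) = 476.65/21.6 = 22.067 mL/cmH2O.
τ = R × C = 5.046 × 0.02207 L/cmH2O = 0.1114 s.
Fraction remaining at end-expiration = e^(−Te/τ) = e^(−0.26/0.1114) = 0.09691 → 9.691%.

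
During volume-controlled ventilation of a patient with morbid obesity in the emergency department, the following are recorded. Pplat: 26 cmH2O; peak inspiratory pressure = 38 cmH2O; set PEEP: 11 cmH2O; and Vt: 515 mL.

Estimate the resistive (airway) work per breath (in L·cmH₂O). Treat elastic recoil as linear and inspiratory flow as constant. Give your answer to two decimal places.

6.18

With constant inspiratory flow the resistive pressure is constant at PIP − Pplat = 38 − 26 = 12.0 cmH2O, so resistive work = 12.0 × 0.515 = 6.18 L·cmH2O.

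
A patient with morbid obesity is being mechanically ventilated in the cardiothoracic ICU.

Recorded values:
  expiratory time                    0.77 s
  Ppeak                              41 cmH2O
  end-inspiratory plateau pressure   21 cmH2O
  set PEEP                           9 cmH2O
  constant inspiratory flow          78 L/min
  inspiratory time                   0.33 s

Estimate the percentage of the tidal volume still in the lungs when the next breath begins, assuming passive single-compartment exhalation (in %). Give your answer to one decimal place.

24.7

Flow: 78 L/min ÷ 60 = 1.3 L/s.
Vt = flow × Ti = 1.3 L/s × 0.33 s × 1000 mL/L = 429.0 mL.
R = (PIP − Pplat)/V̇ = (41 − 21) / 1.3 = 20.0/1.3 = 15.385 cmH2O·s/L.
C = Vt/(Pplat − PEEP) = 429.0 / (21 − 9) = 429.0/12.0 = 35.75 mL/cmH2O.
τ = R × C = 15.385 × 0.03575 L/cmH2O = 0.55 s.
Fraction remaining at end-expiration = e^(−Te/τ) = e^(−0.77/0.55) = 0.2466 → 24.66%.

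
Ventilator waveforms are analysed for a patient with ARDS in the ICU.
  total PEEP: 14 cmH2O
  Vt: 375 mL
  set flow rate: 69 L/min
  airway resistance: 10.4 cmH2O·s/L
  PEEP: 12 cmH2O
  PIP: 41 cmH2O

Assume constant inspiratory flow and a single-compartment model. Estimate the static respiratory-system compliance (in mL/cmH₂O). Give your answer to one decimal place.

Flow: 69 L/min ÷ 60 = 1.15 L/s.
Total PEEP = 14 cmH2O (set 12 + intrinsic 2); this is the baseline alveolar pressure.
Equation of motion (constant flow): PIP = Vt/C + R·V̇ + PEEP.
Vt/C = PIP − R·V̇ − PEEP = 41 − 10.4×1.15 − 14 = 41 − 11.96 − 14 = 15.04 cmH2O.
C = Vt / 15.04 = 375 / 15.04 = 24.934 mL/cmH2O.

24.9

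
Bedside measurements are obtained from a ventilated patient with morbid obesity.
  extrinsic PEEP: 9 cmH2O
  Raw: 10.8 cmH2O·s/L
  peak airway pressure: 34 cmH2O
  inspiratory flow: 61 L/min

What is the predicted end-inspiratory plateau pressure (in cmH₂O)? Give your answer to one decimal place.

Flow: 61 L/min ÷ 60 = 1.0167 L/s.
Pplat = PIP − Raw × flow = 34 − 10.8 × 1.0167 = 34 − 10.98 = 23.02 cmH2O.

23.0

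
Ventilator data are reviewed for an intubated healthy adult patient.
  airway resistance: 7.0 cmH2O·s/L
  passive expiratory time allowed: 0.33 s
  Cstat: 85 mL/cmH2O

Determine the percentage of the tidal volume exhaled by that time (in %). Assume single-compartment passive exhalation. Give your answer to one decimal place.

42.6

τ = R × C = 7.0 × 85 mL/cmH2O = 7.0 × 0.085 L/cmH2O = 0.595 s.
Passive exhalation: V(t)/V₀ = e^(−t/τ) = e^(−0.33/0.595) = 0.5743.
Fraction exhaled = 1 − 0.5743 = 0.4257 → 42.57%.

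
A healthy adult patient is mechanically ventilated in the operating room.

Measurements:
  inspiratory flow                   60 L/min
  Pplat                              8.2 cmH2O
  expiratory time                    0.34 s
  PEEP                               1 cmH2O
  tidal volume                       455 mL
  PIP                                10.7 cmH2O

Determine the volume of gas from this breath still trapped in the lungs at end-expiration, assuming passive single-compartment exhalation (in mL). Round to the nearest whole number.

53

Flow: 60 L/min ÷ 60 = 1 L/s.
R = (PIP − Pplat)/V̇ = (10.7 − 8.2) / 1 = 2.5/1 = 2.5 cmH2O·s/L.
C = Vt/(Pplat − PEEP) = 455.0 / (8.2 − 1) = 455.0/7.2 = 63.194 mL/cmH2O.
τ = R × C = 2.5 × 0.06319 L/cmH2O = 0.158 s.
Fraction remaining = e^(−Te/τ) = e^(−0.34/0.158) = 0.1163.
Trapped volume = 455.0 × 0.1163 = 52.917 mL.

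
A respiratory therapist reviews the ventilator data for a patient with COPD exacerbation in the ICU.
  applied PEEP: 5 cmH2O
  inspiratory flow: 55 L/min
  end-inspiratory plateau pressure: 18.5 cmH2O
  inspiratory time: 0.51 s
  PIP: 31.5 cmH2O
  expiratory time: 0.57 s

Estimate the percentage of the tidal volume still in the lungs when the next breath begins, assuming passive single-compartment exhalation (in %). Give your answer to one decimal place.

31.3

Flow: 55 L/min ÷ 60 = 0.9167 L/s.
Vt = flow × Ti = 0.9167 L/s × 0.51 s × 1000 mL/L = 467.52 mL.
R = (PIP − Pplat)/V̇ = (31.5 − 18.5) / 0.9167 = 13.0/0.9167 = 14.181 cmH2O·s/L.
C = Vt/(Pplat − PEEP) = 467.52 / (18.5 − 5) = 467.52/13.5 = 34.631 mL/cmH2O.
τ = R × C = 14.181 × 0.03463 L/cmH2O = 0.4911 s.
Fraction remaining at end-expiration = e^(−Te/τ) = e^(−0.57/0.4911) = 0.3133 → 31.33%.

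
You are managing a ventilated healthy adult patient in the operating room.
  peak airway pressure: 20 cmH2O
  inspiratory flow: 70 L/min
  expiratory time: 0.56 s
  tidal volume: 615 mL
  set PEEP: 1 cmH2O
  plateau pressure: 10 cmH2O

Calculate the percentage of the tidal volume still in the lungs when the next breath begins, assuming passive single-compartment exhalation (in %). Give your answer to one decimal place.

Flow: 70 L/min ÷ 60 = 1.1667 L/s.
R = (PIP − Pplat)/V̇ = (20 − 10) / 1.1667 = 10.0/1.1667 = 8.571 cmH2O·s/L.
C = Vt/(Pplat − PEEP) = 615.0 / (10 − 1) = 615.0/9.0 = 68.333 mL/cmH2O.
τ = R × C = 8.571 × 0.06833 L/cmH2O = 0.5857 s.
Fraction remaining at end-expiration = e^(−Te/τ) = e^(−0.56/0.5857) = 0.3844 → 38.44%.

38.4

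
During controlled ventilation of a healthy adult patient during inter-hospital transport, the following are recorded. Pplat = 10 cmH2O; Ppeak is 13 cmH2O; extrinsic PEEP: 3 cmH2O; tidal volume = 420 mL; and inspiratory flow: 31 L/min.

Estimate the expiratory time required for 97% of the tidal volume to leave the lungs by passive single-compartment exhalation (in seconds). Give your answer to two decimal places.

1.22

Flow: 31 L/min ÷ 60 = 0.5167 L/s.
R = (PIP − Pplat)/V̇ = (13 − 10) / 0.5167 = 3.0/0.5167 = 5.806 cmH2O·s/L.
C = Vt/(Pplat − PEEP) = 420.0 / (10 − 3) = 420.0/7.0 = 60.0 mL/cmH2O.
τ = R × C = 5.806 × 0.06 L/cmH2O = 0.3484 s.
t = −τ·ln(1 − 0.97) = −0.3484·ln(0.03) = 1.222 s.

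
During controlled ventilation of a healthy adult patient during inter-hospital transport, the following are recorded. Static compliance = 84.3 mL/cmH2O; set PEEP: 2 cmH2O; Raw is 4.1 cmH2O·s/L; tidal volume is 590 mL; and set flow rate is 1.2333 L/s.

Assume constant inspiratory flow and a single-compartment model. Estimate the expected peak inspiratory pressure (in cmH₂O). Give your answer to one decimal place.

14.1

Equation of motion (constant flow): PIP = Vt/C + R·V̇ + PEEP.
PIP = 590/84.3 + 4.1×1.2333 + 2 = 6.999 + 5.057 + 2 = 14.056 cmH2O.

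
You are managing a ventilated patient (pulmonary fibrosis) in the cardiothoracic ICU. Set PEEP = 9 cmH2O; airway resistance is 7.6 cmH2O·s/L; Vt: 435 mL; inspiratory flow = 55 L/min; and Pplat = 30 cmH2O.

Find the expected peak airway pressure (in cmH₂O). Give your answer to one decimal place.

37.0

Flow: 55 L/min ÷ 60 = 0.9167 L/s.
PIP = Pplat + Raw × flow = 30 + 7.6 × 0.9167 = 30 + 6.967 = 36.967 cmH2O.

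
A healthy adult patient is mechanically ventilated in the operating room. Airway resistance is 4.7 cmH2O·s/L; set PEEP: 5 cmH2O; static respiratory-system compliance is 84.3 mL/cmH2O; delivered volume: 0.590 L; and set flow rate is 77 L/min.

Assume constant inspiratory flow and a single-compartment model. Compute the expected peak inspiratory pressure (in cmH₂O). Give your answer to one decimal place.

Flow: 77 L/min ÷ 60 = 1.2833 L/s.
Equation of motion (constant flow): PIP = Vt/C + R·V̇ + PEEP.
PIP = 590/84.3 + 4.7×1.2833 + 5 = 6.999 + 6.032 + 5 = 18.031 cmH2O.

18.0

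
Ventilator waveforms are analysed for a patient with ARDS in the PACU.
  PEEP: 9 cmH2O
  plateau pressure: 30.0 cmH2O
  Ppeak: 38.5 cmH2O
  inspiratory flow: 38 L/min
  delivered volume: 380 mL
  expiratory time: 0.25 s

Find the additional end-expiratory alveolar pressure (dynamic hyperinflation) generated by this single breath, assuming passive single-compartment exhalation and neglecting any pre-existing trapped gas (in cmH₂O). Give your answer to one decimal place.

Flow: 38 L/min ÷ 60 = 0.6333 L/s.
R = (PIP − Pplat)/V̇ = (38.5 − 30.0) / 0.6333 = 8.5/0.6333 = 13.422 cmH2O·s/L.
C = Vt/(Pplat − PEEP) = 380.0 / (30.0 − 9) = 380.0/21.0 = 18.095 mL/cmH2O.
τ = R × C = 13.422 × 0.0181 L/cmH2O = 0.2429 s.
Fraction remaining = e^(−Te/τ) = e^(−0.25/0.2429) = 0.3573; trapped volume = 380.0 × 0.3573 = 135.77 mL.
Additional alveolar pressure from trapping ≈ V_trapped / C = 135.77 / 18.095 = 7.503 cmH2O.

7.5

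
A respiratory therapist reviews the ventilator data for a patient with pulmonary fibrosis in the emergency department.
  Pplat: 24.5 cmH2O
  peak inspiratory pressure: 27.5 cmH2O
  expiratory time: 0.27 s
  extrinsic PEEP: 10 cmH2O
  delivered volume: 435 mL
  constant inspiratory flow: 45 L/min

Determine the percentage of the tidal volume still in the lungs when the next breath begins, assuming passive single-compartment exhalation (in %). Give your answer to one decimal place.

10.5

Flow: 45 L/min ÷ 60 = 0.75 L/s.
R = (PIP − Pplat)/V̇ = (27.5 − 24.5) / 0.75 = 3.0/0.75 = 4.0 cmH2O·s/L.
C = Vt/(Pplat − PEEP) = 435.0 / (24.5 − 10) = 435.0/14.5 = 30.0 mL/cmH2O.
τ = R × C = 4.0 × 0.03 L/cmH2O = 0.12 s.
Fraction remaining at end-expiration = e^(−Te/τ) = e^(−0.27/0.12) = 0.1054 → 10.54%.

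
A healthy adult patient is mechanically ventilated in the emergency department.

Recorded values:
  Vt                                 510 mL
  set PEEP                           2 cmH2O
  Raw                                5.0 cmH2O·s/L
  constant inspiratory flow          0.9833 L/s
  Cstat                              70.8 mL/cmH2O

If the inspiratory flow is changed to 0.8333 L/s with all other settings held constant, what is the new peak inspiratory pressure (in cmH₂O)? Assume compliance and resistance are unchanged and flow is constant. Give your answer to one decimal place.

PIP = Vt/C + R·V̇ + PEEP (constant-flow equation of motion).
Only the resistive term changes: ΔPIP = R × ΔV̇ = 5.0 × (0.8333 − 0.9833) = 5.0 × -0.15 = -0.75 cmH2O.
Original PIP = 510/70.8 + 5.0×0.9833 + 2 = 14.12 cmH2O; new PIP = 14.12 + (-0.75) = 13.37 cmH2O.

13.4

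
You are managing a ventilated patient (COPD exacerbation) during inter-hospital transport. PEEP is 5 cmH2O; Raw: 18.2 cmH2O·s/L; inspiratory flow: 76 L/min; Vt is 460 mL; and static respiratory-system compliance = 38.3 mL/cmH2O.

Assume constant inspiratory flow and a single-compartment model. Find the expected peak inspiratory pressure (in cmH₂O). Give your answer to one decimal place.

40.1

Flow: 76 L/min ÷ 60 = 1.2667 L/s.
Equation of motion (constant flow): PIP = Vt/C + R·V̇ + PEEP.
PIP = 460/38.3 + 18.2×1.2667 + 5 = 12.01 + 23.054 + 5 = 40.064 cmH2O.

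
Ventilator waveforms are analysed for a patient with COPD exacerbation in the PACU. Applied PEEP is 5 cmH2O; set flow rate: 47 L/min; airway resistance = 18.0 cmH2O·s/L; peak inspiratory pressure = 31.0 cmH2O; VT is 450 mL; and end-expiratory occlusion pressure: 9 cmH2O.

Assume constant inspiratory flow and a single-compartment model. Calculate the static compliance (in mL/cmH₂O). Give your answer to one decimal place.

57.0

Flow: 47 L/min ÷ 60 = 0.7833 L/s.
Total PEEP = 9 cmH2O (set 5 + intrinsic 4); this is the baseline alveolar pressure.
Equation of motion (constant flow): PIP = Vt/C + R·V̇ + PEEP.
Vt/C = PIP − R·V̇ − PEEP = 31.0 − 18.0×0.7833 − 9 = 31.0 − 14.099 − 9 = 7.901 cmH2O.
C = Vt / 7.901 = 450 / 7.901 = 56.955 mL/cmH2O.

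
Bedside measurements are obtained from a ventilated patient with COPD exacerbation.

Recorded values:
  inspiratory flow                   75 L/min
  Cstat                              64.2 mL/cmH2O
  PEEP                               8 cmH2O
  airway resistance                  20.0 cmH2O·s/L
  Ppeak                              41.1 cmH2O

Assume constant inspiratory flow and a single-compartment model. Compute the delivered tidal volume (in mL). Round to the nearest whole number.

Flow: 75 L/min ÷ 60 = 1.25 L/s.
Equation of motion (constant flow): PIP = Vt/C + R·V̇ + PEEP.
Vt/C = PIP − R·V̇ − PEEP = 41.1 − 25.0 − 8 = 8.1 cmH2O.
Vt = C × 8.1 = 64.2 × 8.1 = 520.02 mL.

520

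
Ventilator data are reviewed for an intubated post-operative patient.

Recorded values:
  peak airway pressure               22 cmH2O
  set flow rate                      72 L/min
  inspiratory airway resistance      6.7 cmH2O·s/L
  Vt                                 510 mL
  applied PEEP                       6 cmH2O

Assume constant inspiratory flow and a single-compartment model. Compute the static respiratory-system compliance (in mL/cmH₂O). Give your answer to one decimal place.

Flow: 72 L/min ÷ 60 = 1.2 L/s.
Equation of motion (constant flow): PIP = Vt/C + R·V̇ + PEEP.
Vt/C = PIP − R·V̇ − PEEP = 22 − 6.7×1.2 − 6 = 22 − 8.04 − 6 = 7.96 cmH2O.
C = Vt / 7.96 = 510 / 7.96 = 64.07 mL/cmH2O.

64.1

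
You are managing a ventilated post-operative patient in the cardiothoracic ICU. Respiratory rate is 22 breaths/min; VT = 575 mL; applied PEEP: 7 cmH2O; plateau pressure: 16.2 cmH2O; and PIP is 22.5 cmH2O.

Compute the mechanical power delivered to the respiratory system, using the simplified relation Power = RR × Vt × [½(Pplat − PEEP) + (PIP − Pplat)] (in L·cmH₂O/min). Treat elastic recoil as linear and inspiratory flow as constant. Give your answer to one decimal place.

Per-breath work = Vt × [½(Pplat−PEEP) + (PIP−Pplat)] = 0.575 × [0.5×9.2 + 6.3] = 0.575 × 10.9 = 6.268 L·cmH2O.
Power = 22 × 6.268 = 137.9 L·cmH2O/min.

137.9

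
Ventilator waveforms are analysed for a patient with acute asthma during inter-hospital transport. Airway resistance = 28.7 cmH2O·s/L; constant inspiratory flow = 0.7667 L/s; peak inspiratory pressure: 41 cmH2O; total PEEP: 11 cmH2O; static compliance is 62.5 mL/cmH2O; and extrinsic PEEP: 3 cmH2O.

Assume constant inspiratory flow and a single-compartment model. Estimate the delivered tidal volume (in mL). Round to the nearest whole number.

Total PEEP = 11 cmH2O (set 3 + intrinsic 8); this is the baseline alveolar pressure.
Equation of motion (constant flow): PIP = Vt/C + R·V̇ + PEEP.
Vt/C = PIP − R·V̇ − PEEP = 41 − 22.004 − 11 = 7.996 cmH2O.
Vt = C × 7.996 = 62.5 × 7.996 = 499.75 mL.

500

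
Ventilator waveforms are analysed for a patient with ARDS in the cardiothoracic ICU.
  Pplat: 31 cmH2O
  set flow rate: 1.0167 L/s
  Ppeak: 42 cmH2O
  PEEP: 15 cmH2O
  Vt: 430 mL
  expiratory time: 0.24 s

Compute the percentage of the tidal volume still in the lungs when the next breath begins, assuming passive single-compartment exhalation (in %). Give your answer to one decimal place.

43.8

R = (PIP − Pplat)/V̇ = (42 − 31) / 1.0167 = 11.0/1.0167 = 10.819 cmH2O·s/L.
C = Vt/(Pplat − PEEP) = 430.0 / (31 − 15) = 430.0/16.0 = 26.875 mL/cmH2O.
τ = R × C = 10.819 × 0.02688 L/cmH2O = 0.2908 s.
Fraction remaining at end-expiration = e^(−Te/τ) = e^(−0.24/0.2908) = 0.4381 → 43.81%.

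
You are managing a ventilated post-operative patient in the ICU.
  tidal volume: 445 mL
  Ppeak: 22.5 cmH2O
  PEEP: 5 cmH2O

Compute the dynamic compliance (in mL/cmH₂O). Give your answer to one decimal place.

25.4

Dynamic compliance = Vt / (PIP − PEEP) = 445 / (22.5 − 5) = 445 / 17.5 = 25.429 mL/cmH2O.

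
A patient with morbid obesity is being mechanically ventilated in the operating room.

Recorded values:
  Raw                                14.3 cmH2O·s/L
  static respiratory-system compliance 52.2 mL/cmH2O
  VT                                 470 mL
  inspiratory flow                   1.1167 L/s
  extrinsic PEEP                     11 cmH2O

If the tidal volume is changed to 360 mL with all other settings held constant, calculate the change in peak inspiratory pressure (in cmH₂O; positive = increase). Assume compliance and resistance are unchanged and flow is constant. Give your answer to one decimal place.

-2.1

PIP = Vt/C + R·V̇ + PEEP (constant-flow equation of motion).
Only the elastic term changes: ΔPIP = ΔVt / C = (360 − 470) / 52.2 = -2.107 cmH2O.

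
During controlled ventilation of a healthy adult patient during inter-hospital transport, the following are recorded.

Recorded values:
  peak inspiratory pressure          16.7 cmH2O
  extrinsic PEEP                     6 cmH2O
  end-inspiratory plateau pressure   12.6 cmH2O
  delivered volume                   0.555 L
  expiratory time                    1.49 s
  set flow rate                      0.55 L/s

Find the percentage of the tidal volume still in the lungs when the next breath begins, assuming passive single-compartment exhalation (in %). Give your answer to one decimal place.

9.3

R = (PIP − Pplat)/V̇ = (16.7 − 12.6) / 0.55 = 4.1/0.55 = 7.455 cmH2O·s/L.
C = Vt/(Pplat − PEEP) = 555.0 / (12.6 − 6) = 555.0/6.6 = 84.091 mL/cmH2O.
τ = R × C = 7.455 × 0.08409 L/cmH2O = 0.6269 s.
Fraction remaining at end-expiration = e^(−Te/τ) = e^(−1.49/0.6269) = 0.09285 → 9.285%.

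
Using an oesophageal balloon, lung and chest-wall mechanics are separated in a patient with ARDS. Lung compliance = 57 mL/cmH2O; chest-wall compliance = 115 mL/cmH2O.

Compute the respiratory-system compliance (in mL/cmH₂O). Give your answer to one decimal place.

38.1

Lung and chest wall are elastances in series: 1/Crs = 1/CL + 1/Ccw.
1/Crs = 1/57 + 1/115 = 0.02624.
Crs = 38.11 mL/cmH2O.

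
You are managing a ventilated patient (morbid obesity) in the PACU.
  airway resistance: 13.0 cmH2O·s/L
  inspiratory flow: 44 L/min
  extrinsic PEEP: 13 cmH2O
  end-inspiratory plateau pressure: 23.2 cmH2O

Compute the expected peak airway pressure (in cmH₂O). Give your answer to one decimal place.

32.7

Flow: 44 L/min ÷ 60 = 0.7333 L/s.
PIP = Pplat + Raw × flow = 23.2 + 13.0 × 0.7333 = 23.2 + 9.533 = 32.733 cmH2O.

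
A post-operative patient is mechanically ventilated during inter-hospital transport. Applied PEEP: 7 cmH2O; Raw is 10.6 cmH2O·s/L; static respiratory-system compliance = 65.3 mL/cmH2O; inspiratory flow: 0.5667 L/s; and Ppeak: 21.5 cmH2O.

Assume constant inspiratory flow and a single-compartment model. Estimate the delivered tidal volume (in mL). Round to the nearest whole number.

Equation of motion (constant flow): PIP = Vt/C + R·V̇ + PEEP.
Vt/C = PIP − R·V̇ − PEEP = 21.5 − 6.007 − 7 = 8.493 cmH2O.
Vt = C × 8.493 = 65.3 × 8.493 = 554.59 mL.

555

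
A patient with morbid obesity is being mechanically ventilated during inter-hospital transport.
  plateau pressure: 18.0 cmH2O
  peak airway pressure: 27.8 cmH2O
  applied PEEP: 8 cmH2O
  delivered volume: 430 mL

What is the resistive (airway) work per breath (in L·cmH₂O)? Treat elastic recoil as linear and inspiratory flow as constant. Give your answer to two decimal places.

4.21

With constant inspiratory flow the resistive pressure is constant at PIP − Pplat = 27.8 − 18.0 = 9.8 cmH2O, so resistive work = 9.8 × 0.430 = 4.214 L·cmH2O.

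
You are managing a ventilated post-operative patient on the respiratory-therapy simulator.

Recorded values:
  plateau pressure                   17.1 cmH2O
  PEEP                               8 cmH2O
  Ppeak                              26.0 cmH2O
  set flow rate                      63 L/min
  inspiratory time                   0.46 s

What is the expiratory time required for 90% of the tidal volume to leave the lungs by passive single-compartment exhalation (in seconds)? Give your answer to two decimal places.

Flow: 63 L/min ÷ 60 = 1.05 L/s.
Vt = flow × Ti = 1.05 L/s × 0.46 s × 1000 mL/L = 483.0 mL.
R = (PIP − Pplat)/V̇ = (26.0 − 17.1) / 1.05 = 8.9/1.05 = 8.476 cmH2O·s/L.
C = Vt/(Pplat − PEEP) = 483.0 / (17.1 − 8) = 483.0/9.1 = 53.077 mL/cmH2O.
τ = R × C = 8.476 × 0.05308 L/cmH2O = 0.4499 s.
t = −τ·ln(1 − 0.90) = −0.4499·ln(0.1) = 1.036 s.

1.04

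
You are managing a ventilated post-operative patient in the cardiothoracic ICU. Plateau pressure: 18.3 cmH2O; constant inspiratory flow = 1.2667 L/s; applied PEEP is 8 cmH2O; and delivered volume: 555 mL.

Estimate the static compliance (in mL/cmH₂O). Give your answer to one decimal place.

53.9

Cstat = Vt / (Pplat − PEEP) = 555 / (18.3 − 8) = 555 / 10.3 = 53.883 mL/cmH2O.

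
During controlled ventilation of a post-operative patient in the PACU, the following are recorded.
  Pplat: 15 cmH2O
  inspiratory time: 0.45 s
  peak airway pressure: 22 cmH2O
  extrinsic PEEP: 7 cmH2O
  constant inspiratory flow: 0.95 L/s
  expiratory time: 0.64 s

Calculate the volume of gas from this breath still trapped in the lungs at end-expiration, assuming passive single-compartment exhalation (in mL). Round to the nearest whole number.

Vt = flow × Ti = 0.95 L/s × 0.45 s × 1000 mL/L = 427.5 mL.
R = (PIP − Pplat)/V̇ = (22 − 15) / 0.95 = 7.0/0.95 = 7.368 cmH2O·s/L.
C = Vt/(Pplat − PEEP) = 427.5 / (15 − 7) = 427.5/8.0 = 53.438 mL/cmH2O.
τ = R × C = 7.368 × 0.05344 L/cmH2O = 0.3937 s.
Fraction remaining = e^(−Te/τ) = e^(−0.64/0.3937) = 0.1968.
Trapped volume = 427.5 × 0.1968 = 84.132 mL.

84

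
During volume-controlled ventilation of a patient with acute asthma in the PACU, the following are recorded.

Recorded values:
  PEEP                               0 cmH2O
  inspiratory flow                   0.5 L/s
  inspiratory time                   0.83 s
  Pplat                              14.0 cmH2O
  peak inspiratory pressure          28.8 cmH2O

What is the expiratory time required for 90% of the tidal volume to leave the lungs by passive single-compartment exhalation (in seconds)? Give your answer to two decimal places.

2.02

Vt = flow × Ti = 0.5 L/s × 0.83 s × 1000 mL/L = 415.0 mL.
R = (PIP − Pplat)/V̇ = (28.8 − 14.0) / 0.5 = 14.8/0.5 = 29.6 cmH2O·s/L.
C = Vt/(Pplat − PEEP) = 415.0 / (14.0 − 0) = 415.0/14.0 = 29.643 mL/cmH2O.
τ = R × C = 29.6 × 0.02964 L/cmH2O = 0.8773 s.
t = −τ·ln(1 − 0.90) = −0.8773·ln(0.1) = 2.02 s.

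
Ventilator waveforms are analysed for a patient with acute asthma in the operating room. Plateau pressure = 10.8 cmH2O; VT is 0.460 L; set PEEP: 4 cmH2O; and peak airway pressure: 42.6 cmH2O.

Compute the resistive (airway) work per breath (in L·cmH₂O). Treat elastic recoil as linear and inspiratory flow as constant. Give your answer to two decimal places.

14.63

With constant inspiratory flow the resistive pressure is constant at PIP − Pplat = 42.6 − 10.8 = 31.8 cmH2O, so resistive work = 31.8 × 0.460 = 14.628 L·cmH2O.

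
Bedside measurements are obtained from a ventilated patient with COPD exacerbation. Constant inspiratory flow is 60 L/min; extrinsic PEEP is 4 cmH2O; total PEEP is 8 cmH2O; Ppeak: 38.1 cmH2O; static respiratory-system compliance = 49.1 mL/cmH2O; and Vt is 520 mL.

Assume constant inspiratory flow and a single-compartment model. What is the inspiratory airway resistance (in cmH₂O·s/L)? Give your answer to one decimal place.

19.5

Flow: 60 L/min ÷ 60 = 1 L/s.
Total PEEP = 8 cmH2O (set 4 + intrinsic 4); this is the baseline alveolar pressure.
Equation of motion (constant flow): PIP = Vt/C + R·V̇ + PEEP.
R·V̇ = PIP − Vt/C − PEEP = 38.1 − 520/49.1 − 8 = 38.1 − 10.591 − 8 = 19.509 cmH2O.
R = 19.509 / 1 = 19.509 cmH2O·s/L.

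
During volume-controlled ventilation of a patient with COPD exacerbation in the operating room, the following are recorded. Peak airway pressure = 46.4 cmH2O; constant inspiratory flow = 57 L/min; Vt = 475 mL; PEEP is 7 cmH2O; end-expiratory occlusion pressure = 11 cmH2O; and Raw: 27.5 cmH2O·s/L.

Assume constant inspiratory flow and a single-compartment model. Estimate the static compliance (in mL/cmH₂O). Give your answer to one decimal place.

Flow: 57 L/min ÷ 60 = 0.95 L/s.
Total PEEP = 11 cmH2O (set 7 + intrinsic 4); this is the baseline alveolar pressure.
Equation of motion (constant flow): PIP = Vt/C + R·V̇ + PEEP.
Vt/C = PIP − R·V̇ − PEEP = 46.4 − 27.5×0.95 − 11 = 46.4 − 26.125 − 11 = 9.275 cmH2O.
C = Vt / 9.275 = 475 / 9.275 = 51.213 mL/cmH2O.

51.2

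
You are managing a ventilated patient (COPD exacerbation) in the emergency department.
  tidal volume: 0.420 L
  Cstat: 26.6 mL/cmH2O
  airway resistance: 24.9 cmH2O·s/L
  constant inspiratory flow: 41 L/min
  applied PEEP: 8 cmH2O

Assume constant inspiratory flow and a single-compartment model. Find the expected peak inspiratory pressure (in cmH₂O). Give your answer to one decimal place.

40.8

Flow: 41 L/min ÷ 60 = 0.6833 L/s.
Equation of motion (constant flow): PIP = Vt/C + R·V̇ + PEEP.
PIP = 420/26.6 + 24.9×0.6833 + 8 = 15.789 + 17.014 + 8 = 40.803 cmH2O.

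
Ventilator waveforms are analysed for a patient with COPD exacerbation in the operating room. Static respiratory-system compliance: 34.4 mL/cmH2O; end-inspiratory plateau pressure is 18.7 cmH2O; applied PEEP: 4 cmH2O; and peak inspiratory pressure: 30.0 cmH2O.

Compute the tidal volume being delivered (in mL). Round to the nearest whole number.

506

Vt = Cstat × (Pplat − PEEP) = 34.4 × (18.7 − 4) = 34.4 × 14.7 = 505.68 mL.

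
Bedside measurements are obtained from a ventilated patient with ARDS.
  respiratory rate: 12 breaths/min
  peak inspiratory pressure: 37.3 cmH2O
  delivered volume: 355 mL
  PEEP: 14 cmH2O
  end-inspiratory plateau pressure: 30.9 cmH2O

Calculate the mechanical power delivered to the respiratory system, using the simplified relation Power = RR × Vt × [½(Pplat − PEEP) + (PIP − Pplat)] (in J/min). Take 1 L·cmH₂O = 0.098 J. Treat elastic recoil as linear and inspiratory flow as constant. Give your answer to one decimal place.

Per-breath work = Vt × [½(Pplat−PEEP) + (PIP−Pplat)] = 0.355 × [0.5×16.9 + 6.4] = 0.355 × 14.85 = 5.272 L·cmH2O.
Power = 12 × 5.272 = 63.264 L·cmH2O/min.
× 0.098 J/(L·cmH2O) → 6.2 J/min.

6.2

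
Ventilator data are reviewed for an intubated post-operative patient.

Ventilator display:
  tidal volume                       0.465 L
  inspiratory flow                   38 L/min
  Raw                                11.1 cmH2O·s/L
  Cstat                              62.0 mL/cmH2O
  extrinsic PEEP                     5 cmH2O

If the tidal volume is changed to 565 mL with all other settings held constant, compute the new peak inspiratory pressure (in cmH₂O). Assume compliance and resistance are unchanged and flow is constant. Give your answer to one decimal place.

21.1

Flow: 38 L/min ÷ 60 = 0.6333 L/s.
PIP = Vt/C + R·V̇ + PEEP (constant-flow equation of motion).
Only the elastic term changes: ΔPIP = ΔVt / C = (565 − 465) / 62.0 = 1.613 cmH2O.
Original PIP = 465/62.0 + 11.1×0.6333 + 5 = 19.53 cmH2O; new PIP = 19.53 + (1.613) = 21.143 cmH2O.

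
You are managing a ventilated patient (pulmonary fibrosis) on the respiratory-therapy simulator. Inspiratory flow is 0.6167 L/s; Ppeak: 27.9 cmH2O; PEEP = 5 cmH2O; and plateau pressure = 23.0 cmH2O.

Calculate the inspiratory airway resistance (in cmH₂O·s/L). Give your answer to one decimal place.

Raw = (PIP − Pplat) / flow = (27.9 − 23.0) / 0.6167 = 4.9 / 0.6167 = 7.946 cmH2O·s/L.

7.9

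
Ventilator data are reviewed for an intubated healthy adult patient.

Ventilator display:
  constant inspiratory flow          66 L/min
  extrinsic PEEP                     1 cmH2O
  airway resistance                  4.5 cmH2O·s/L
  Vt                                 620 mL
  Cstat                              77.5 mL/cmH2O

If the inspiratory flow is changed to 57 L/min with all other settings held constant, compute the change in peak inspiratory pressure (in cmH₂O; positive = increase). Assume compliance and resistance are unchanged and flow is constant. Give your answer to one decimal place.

Flow: 66 L/min ÷ 60 = 1.1 L/s.
New flow: 57 L/min ÷ 60 = 0.95 L/s.
PIP = Vt/C + R·V̇ + PEEP (constant-flow equation of motion).
Only the resistive term changes: ΔPIP = R × ΔV̇ = 4.5 × (0.95 − 1.1) = 4.5 × -0.15 = -0.675 cmH2O.

-0.7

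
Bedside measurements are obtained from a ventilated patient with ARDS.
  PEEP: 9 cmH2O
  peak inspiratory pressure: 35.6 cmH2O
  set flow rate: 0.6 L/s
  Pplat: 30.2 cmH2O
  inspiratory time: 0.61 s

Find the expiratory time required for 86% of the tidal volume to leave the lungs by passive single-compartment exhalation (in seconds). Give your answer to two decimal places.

0.31

Vt = flow × Ti = 0.6 L/s × 0.61 s × 1000 mL/L = 366.0 mL.
R = (PIP − Pplat)/V̇ = (35.6 − 30.2) / 0.6 = 5.4/0.6 = 9.0 cmH2O·s/L.
C = Vt/(Pplat − PEEP) = 366.0 / (30.2 − 9) = 366.0/21.2 = 17.264 mL/cmH2O.
τ = R × C = 9.0 × 0.01726 L/cmH2O = 0.1553 s.
t = −τ·ln(1 − 0.86) = −0.1553·ln(0.14) = 0.3053 s.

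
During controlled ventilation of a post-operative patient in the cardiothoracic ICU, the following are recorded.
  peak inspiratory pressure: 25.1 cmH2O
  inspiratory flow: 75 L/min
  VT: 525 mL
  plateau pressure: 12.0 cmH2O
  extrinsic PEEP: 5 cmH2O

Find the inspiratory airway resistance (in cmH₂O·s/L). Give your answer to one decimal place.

Flow: 75 L/min ÷ 60 = 1.25 L/s.
Raw = (PIP − Pplat) / flow = (25.1 − 12.0) / 1.25 = 13.1 / 1.25 = 10.48 cmH2O·s/L.

10.5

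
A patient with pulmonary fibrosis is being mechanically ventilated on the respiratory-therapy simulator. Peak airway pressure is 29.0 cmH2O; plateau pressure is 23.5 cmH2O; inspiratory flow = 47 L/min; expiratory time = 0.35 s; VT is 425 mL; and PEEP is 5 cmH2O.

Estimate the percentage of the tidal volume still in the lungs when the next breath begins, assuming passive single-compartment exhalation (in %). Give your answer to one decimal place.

11.4

Flow: 47 L/min ÷ 60 = 0.7833 L/s.
R = (PIP − Pplat)/V̇ = (29.0 − 23.5) / 0.7833 = 5.5/0.7833 = 7.022 cmH2O·s/L.
C = Vt/(Pplat − PEEP) = 425.0 / (23.5 − 5) = 425.0/18.5 = 22.973 mL/cmH2O.
τ = R × C = 7.022 × 0.02297 L/cmH2O = 0.1613 s.
Fraction remaining at end-expiration = e^(−Te/τ) = e^(−0.35/0.1613) = 0.1142 → 11.42%.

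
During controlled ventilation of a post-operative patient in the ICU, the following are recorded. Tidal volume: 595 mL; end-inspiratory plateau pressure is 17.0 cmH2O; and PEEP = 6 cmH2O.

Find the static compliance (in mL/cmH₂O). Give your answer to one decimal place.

54.1

Cstat = Vt / (Pplat − PEEP) = 595 / (17.0 − 6) = 595 / 11.0 = 54.091 mL/cmH2O.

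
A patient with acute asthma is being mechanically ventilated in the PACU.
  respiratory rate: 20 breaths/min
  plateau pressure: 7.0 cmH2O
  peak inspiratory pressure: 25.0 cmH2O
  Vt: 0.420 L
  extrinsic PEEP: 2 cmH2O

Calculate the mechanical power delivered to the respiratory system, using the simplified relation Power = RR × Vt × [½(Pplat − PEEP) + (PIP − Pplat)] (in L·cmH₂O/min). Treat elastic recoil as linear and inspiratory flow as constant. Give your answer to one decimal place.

172.2

Per-breath work = Vt × [½(Pplat−PEEP) + (PIP−Pplat)] = 0.420 × [0.5×5.0 + 18.0] = 0.420 × 20.5 = 8.61 L·cmH2O.
Power = 20 × 8.61 = 172.2 L·cmH2O/min.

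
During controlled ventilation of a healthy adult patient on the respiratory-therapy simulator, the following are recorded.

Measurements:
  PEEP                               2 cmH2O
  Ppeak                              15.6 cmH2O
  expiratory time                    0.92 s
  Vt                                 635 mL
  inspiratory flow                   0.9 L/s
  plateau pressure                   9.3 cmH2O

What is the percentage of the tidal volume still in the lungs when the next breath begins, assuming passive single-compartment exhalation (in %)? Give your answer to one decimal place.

22.1

R = (PIP − Pplat)/V̇ = (15.6 − 9.3) / 0.9 = 6.3/0.9 = 7.0 cmH2O·s/L.
C = Vt/(Pplat − PEEP) = 635.0 / (9.3 − 2) = 635.0/7.3 = 86.986 mL/cmH2O.
τ = R × C = 7.0 × 0.08699 L/cmH2O = 0.6089 s.
Fraction remaining at end-expiration = e^(−Te/τ) = e^(−0.92/0.6089) = 0.2207 → 22.07%.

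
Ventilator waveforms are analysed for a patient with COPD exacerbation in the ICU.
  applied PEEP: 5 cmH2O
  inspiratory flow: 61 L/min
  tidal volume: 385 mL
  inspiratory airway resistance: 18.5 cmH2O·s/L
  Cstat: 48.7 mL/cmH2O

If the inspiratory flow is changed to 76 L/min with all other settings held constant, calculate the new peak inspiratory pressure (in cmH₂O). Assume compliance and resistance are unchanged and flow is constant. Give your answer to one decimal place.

36.3

Flow: 61 L/min ÷ 60 = 1.0167 L/s.
New flow: 76 L/min ÷ 60 = 1.2667 L/s.
PIP = Vt/C + R·V̇ + PEEP (constant-flow equation of motion).
Only the resistive term changes: ΔPIP = R × ΔV̇ = 18.5 × (1.2667 − 1.0167) = 18.5 × 0.25 = 4.625 cmH2O.
Original PIP = 385/48.7 + 18.5×1.0167 + 5 = 31.714 cmH2O; new PIP = 31.714 + (4.625) = 36.339 cmH2O.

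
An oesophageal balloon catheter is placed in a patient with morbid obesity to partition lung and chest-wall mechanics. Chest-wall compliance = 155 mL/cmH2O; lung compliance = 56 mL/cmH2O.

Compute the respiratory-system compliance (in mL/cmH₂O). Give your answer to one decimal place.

Lung and chest wall are elastances in series: 1/Crs = 1/CL + 1/Ccw.
1/Crs = 1/56 + 1/155 = 0.02431.
Crs = 41.135 mL/cmH2O.

41.1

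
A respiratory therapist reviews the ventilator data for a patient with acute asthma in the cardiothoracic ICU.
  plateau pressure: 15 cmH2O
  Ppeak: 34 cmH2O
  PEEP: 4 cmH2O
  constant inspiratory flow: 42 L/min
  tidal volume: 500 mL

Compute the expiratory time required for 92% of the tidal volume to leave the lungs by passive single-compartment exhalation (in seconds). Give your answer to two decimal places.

3.12

Flow: 42 L/min ÷ 60 = 0.7 L/s.
R = (PIP − Pplat)/V̇ = (34 − 15) / 0.7 = 19.0/0.7 = 27.143 cmH2O·s/L.
C = Vt/(Pplat − PEEP) = 500.0 / (15 − 4) = 500.0/11.0 = 45.455 mL/cmH2O.
τ = R × C = 27.143 × 0.04546 L/cmH2O = 1.234 s.
t = −τ·ln(1 − 0.92) = −1.234·ln(0.08) = 3.117 s.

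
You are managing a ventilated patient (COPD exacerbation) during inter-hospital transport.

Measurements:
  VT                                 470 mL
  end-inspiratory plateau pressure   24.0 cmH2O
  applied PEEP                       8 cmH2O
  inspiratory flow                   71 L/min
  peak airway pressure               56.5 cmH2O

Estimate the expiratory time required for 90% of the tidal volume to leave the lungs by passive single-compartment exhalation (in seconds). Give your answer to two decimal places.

Flow: 71 L/min ÷ 60 = 1.1833 L/s.
R = (PIP − Pplat)/V̇ = (56.5 − 24.0) / 1.1833 = 32.5/1.1833 = 27.466 cmH2O·s/L.
C = Vt/(Pplat − PEEP) = 470.0 / (24.0 − 8) = 470.0/16.0 = 29.375 mL/cmH2O.
τ = R × C = 27.466 × 0.02938 L/cmH2O = 0.807 s.
t = −τ·ln(1 − 0.90) = −0.807·ln(0.1) = 1.858 s.

1.86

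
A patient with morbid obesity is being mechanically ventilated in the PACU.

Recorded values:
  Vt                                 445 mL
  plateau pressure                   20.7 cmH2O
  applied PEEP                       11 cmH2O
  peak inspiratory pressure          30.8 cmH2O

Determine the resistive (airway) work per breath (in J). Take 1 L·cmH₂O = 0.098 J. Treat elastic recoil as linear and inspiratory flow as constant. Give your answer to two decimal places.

With constant inspiratory flow the resistive pressure is constant at PIP − Pplat = 30.8 − 20.7 = 10.1 cmH2O, so resistive work = 10.1 × 0.445 = 4.495 L·cmH2O.
× 0.098 J/(L·cmH2O) → 0.4405 J.

0.44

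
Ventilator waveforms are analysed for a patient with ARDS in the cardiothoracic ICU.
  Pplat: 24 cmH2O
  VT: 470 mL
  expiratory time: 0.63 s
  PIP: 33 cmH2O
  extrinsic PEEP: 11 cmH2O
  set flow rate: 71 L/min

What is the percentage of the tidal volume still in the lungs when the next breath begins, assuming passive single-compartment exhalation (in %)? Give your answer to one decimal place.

Flow: 71 L/min ÷ 60 = 1.1833 L/s.
R = (PIP − Pplat)/V̇ = (33 − 24) / 1.1833 = 9.0/1.1833 = 7.606 cmH2O·s/L.
C = Vt/(Pplat − PEEP) = 470.0 / (24 − 11) = 470.0/13.0 = 36.154 mL/cmH2O.
τ = R × C = 7.606 × 0.03615 L/cmH2O = 0.275 s.
Fraction remaining at end-expiration = e^(−Te/τ) = e^(−0.63/0.275) = 0.1012 → 10.12%.

10.1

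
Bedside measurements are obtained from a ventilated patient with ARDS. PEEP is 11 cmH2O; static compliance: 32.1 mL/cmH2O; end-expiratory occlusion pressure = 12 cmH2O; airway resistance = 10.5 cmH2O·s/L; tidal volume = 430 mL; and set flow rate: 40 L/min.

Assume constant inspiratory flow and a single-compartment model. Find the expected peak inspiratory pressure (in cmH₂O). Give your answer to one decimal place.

Flow: 40 L/min ÷ 60 = 0.6667 L/s.
Total PEEP = 12 cmH2O (set 11 + intrinsic 1); this is the baseline alveolar pressure.
Equation of motion (constant flow): PIP = Vt/C + R·V̇ + PEEP.
PIP = 430/32.1 + 10.5×0.6667 + 12 = 13.396 + 7.0 + 12 = 32.396 cmH2O.

32.4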